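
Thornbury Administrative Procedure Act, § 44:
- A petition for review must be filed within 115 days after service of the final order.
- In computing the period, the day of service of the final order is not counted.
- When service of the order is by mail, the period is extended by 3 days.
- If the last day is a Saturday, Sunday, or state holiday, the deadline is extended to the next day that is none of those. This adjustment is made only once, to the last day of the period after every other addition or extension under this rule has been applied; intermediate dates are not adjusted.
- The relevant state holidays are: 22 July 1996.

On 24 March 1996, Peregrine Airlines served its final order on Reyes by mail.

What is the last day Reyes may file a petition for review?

July 23, 1996

115 days after 24 March 1996 is July 17, 1996.
Service was by mail, adding 3 days: July 17, 1996 + 3 days = July 20, 1996.
July 20, 1996 is Saturday; July 21, 1996 is Sunday; July 22, 1996 is a listed holiday. The next qualifying day is July 23, 1996.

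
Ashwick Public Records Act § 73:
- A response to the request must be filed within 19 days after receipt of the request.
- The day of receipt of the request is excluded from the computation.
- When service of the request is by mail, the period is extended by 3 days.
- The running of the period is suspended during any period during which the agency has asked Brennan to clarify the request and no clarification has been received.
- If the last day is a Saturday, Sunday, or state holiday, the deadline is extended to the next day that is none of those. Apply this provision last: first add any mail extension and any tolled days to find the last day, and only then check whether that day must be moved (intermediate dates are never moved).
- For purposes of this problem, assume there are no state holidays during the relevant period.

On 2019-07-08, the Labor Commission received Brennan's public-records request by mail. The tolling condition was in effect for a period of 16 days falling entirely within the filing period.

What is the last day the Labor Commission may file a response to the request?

August 15, 2019

19 days after 2019-07-08 is July 27, 2019.
Service was by mail, adding 3 days: July 27, 2019 + 3 days = July 30, 2019.
Tolling adds 16 days: July 30, 2019 + 16 days = August 15, 2019.
August 15, 2019 is a Thursday and not a state holiday, so no extension applies.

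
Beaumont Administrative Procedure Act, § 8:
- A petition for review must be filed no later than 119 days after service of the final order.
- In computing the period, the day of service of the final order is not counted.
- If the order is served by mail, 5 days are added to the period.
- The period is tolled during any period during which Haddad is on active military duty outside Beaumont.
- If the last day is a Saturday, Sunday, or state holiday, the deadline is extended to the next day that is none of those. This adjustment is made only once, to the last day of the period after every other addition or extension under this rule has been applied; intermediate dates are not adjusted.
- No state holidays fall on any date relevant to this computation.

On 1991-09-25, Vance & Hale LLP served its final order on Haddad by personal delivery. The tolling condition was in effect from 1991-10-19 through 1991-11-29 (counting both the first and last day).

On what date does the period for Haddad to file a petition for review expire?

March 4, 1992

119 days after 1991-09-25 is January 22, 1992.
Service was not by mail, so no mail extension applies.
From October 19, 1991 through November 29, 1991 inclusive is 42 days; tolling adds 42 days: January 22, 1992 + 42 days = March 4, 1992.
March 4, 1992 is a Wednesday and not a state holiday, so no extension applies.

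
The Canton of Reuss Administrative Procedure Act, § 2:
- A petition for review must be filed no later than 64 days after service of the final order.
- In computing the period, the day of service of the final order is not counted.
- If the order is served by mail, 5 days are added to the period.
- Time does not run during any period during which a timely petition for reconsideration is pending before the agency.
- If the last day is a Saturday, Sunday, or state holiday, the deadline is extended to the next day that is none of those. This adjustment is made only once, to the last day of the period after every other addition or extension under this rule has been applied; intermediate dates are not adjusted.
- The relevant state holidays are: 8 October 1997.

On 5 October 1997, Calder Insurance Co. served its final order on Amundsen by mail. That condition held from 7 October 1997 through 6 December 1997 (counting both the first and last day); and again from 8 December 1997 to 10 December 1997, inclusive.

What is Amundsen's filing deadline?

64 days after 5 October 1997 is December 8, 1997.
Service was by mail, adding 5 days: December 8, 1997 + 5 days = December 13, 1997.
From October 7, 1997 through December 6, 1997 inclusive is 61 days; tolling adds 61 days: December 13, 1997 + 61 days = February 12, 1998.
From December 8, 1997 through December 10, 1997 inclusive is 3 days; tolling adds 3 days: February 12, 1998 + 3 days = February 15, 1998.
February 15, 1998 is Sunday. The next qualifying day is February 16, 1998.

February 16, 1998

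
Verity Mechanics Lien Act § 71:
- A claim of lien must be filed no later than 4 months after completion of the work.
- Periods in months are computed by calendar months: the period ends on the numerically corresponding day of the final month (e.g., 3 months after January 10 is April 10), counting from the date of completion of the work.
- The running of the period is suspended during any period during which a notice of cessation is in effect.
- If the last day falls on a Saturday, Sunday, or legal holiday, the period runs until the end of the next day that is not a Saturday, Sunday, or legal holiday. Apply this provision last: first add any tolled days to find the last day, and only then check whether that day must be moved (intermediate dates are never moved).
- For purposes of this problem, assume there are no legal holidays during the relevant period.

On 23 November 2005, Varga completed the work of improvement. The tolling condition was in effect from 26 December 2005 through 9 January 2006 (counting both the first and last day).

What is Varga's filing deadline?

April 7, 2006

4 months after 23 November 2005 is March 23, 2006.
From December 26, 2005 through January 9, 2006 inclusive is 15 days; tolling adds 15 days: March 23, 2006 + 15 days = April 7, 2006.
April 7, 2006 is a Friday and not a legal holiday, so no extension applies.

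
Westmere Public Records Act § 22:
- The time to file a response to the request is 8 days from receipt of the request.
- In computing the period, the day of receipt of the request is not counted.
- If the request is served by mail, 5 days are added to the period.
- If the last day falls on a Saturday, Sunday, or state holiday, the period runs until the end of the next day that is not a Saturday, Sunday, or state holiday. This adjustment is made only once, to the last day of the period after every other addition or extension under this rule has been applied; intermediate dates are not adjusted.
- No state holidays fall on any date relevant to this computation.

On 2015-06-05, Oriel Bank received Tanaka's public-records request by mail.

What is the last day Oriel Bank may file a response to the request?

June 18, 2015

8 days after 2015-06-05 is June 13, 2015.
Service was by mail, adding 5 days: June 13, 2015 + 5 days = June 18, 2015.
June 18, 2015 is a Thursday and not a state holiday, so no extension applies.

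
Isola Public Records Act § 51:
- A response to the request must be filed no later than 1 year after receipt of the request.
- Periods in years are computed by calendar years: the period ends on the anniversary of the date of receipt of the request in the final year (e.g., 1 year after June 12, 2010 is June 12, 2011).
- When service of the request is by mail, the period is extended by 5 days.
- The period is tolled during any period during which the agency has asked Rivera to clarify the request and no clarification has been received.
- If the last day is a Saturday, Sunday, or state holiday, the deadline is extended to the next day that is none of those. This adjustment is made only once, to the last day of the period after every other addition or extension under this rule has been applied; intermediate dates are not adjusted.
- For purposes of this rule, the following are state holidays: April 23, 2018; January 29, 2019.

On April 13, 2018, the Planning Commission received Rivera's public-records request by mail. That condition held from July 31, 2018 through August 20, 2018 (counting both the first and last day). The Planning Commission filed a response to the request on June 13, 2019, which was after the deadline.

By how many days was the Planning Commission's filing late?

35 days

1 year after April 13, 2018 is April 13, 2019.
Service was by mail, adding 5 days: April 13, 2019 + 5 days = April 18, 2019.
From July 31, 2018 through August 20, 2018 inclusive is 21 days; tolling adds 21 days: April 18, 2019 + 21 days = May 9, 2019.
May 9, 2019 is a Thursday and not a state holiday, so no extension applies.
The deadline is May 9, 2019; from May 9, 2019 to June 13, 2019 is 35 days.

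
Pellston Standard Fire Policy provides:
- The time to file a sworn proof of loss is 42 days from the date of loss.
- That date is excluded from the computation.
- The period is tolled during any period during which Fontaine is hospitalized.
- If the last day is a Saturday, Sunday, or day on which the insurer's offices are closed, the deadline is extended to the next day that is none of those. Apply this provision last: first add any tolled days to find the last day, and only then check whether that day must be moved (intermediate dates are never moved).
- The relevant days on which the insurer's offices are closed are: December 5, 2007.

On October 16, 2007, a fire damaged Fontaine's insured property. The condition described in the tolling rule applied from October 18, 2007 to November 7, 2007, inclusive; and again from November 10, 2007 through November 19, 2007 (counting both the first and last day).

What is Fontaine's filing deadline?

42 days after October 16, 2007 is November 27, 2007.
From October 18, 2007 through November 7, 2007 inclusive is 21 days; tolling adds 21 days: November 27, 2007 + 21 days = December 18, 2007.
From November 10, 2007 through November 19, 2007 inclusive is 10 days; tolling adds 10 days: December 18, 2007 + 10 days = December 28, 2007.
December 28, 2007 is a Friday and not a day on which the insurer's offices are closed, so no extension applies.

December 28, 2007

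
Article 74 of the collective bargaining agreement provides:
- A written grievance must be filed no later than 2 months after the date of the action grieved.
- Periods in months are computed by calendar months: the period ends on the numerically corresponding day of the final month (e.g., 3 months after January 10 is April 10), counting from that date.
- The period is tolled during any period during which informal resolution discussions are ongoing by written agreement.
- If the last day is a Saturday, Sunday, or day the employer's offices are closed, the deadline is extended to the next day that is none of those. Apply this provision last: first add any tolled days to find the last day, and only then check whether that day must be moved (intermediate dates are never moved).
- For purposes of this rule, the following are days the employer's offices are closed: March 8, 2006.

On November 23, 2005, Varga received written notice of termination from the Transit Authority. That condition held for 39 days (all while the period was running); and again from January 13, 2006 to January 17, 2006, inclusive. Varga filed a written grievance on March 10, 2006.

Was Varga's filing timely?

2 months after November 23, 2005 is January 23, 2006.
Tolling adds 39 days: January 23, 2006 + 39 days = March 3, 2006.
From January 13, 2006 through January 17, 2006 inclusive is 5 days; tolling adds 5 days: March 3, 2006 + 5 days = March 8, 2006.
March 8, 2006 is a listed holiday. The next qualifying day is March 9, 2006.
The deadline is March 9, 2006; the filing on March 10, 2006 is after that date.

No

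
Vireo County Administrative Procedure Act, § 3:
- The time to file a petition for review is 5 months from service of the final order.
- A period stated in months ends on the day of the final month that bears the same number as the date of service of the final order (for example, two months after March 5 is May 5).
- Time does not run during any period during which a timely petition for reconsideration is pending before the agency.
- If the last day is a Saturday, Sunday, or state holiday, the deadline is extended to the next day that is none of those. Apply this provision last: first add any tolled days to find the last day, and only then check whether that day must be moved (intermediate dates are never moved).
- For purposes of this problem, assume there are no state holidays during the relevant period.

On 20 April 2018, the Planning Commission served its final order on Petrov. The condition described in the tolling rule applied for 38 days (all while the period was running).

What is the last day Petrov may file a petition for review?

October 29, 2018

5 months after 20 April 2018 is September 20, 2018.
Tolling adds 38 days: September 20, 2018 + 38 days = October 28, 2018.
October 28, 2018 is Sunday. The next qualifying day is October 29, 2018.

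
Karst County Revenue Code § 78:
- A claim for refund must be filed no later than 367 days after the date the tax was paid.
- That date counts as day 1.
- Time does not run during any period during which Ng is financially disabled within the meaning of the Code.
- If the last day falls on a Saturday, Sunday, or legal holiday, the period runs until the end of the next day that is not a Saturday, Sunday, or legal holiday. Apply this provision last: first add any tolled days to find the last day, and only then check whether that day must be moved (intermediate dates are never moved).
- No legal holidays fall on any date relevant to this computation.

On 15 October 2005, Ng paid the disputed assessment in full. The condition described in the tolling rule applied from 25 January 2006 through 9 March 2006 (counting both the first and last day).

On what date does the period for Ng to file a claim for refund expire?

November 29, 2006

Counting 15 October 2005 as day 1, day 367 is October 16, 2006.
From January 25, 2006 through March 9, 2006 inclusive is 44 days; tolling adds 44 days: October 16, 2006 + 44 days = November 29, 2006.
November 29, 2006 is a Wednesday and not a legal holiday, so no extension applies.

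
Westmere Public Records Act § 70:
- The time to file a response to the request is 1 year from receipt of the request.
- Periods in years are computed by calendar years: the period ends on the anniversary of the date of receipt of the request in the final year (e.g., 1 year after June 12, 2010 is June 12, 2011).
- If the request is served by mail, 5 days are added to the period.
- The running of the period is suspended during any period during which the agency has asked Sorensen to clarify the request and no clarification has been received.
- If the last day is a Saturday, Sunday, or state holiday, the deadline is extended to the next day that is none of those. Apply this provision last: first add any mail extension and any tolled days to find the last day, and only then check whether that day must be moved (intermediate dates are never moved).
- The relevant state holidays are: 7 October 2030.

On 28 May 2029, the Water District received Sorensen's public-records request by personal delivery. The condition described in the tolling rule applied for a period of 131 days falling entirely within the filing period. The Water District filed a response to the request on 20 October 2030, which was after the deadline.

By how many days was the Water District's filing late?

1 year after 28 May 2029 is May 28, 2030.
Service was not by mail, so no mail extension applies.
Tolling adds 131 days: May 28, 2030 + 131 days = October 6, 2030.
October 6, 2030 is Sunday; October 7, 2030 is a listed holiday. The next qualifying day is October 8, 2030.
The deadline is October 8, 2030; from October 8, 2030 to October 20, 2030 is 12 days.

12 days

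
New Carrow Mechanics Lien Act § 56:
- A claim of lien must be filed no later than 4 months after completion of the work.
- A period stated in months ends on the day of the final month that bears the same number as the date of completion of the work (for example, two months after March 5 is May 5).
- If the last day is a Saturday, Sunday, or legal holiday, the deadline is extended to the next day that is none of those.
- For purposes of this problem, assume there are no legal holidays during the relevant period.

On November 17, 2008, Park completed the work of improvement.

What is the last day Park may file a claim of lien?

March 17, 2009

4 months after November 17, 2008 is March 17, 2009.
March 17, 2009 is a Tuesday and not a legal holiday, so no extension applies.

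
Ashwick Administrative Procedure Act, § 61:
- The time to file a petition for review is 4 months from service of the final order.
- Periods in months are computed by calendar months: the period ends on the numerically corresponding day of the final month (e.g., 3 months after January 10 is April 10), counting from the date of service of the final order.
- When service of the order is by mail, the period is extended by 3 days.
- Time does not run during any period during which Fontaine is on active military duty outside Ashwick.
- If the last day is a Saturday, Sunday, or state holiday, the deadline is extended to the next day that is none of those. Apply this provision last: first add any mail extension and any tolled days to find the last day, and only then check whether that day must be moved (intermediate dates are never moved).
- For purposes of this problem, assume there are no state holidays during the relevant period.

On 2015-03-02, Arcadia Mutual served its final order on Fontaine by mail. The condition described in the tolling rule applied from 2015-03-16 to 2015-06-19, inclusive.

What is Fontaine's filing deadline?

October 9, 2015

4 months after 2015-03-02 is July 2, 2015.
Service was by mail, adding 3 days: July 2, 2015 + 3 days = July 5, 2015.
From March 16, 2015 through June 19, 2015 inclusive is 96 days; tolling adds 96 days: July 5, 2015 + 96 days = October 9, 2015.
October 9, 2015 is a Friday and not a state holiday, so no extension applies.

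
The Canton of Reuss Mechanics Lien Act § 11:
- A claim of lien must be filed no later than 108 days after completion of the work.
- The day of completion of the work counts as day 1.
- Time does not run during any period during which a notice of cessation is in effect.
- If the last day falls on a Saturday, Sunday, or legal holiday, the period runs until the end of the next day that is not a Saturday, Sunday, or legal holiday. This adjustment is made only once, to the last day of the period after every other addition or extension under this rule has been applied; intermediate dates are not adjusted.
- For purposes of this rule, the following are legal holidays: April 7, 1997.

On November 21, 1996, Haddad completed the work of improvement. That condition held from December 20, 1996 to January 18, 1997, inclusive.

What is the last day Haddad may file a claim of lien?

April 8, 1997

Counting November 21, 1996 as day 1, day 108 is March 8, 1997.
From December 20, 1996 through January 18, 1997 inclusive is 30 days; tolling adds 30 days: March 8, 1997 + 30 days = April 7, 1997.
April 7, 1997 is a listed holiday. The next qualifying day is April 8, 1997.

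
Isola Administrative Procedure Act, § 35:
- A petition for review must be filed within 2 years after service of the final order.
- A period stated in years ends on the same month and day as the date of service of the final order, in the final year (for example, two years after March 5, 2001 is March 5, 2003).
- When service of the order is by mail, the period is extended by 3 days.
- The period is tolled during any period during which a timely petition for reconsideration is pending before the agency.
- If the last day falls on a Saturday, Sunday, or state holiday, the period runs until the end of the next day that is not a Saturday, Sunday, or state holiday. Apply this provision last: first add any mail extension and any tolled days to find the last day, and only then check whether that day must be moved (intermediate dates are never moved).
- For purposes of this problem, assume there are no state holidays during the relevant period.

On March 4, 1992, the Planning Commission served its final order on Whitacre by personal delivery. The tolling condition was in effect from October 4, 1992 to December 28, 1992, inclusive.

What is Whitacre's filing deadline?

May 30, 1994

2 years after March 4, 1992 is March 4, 1994.
Service was not by mail, so no mail extension applies.
From October 4, 1992 through December 28, 1992 inclusive is 86 days; tolling adds 86 days: March 4, 1994 + 86 days = May 29, 1994.
May 29, 1994 is Sunday. The next qualifying day is May 30, 1994.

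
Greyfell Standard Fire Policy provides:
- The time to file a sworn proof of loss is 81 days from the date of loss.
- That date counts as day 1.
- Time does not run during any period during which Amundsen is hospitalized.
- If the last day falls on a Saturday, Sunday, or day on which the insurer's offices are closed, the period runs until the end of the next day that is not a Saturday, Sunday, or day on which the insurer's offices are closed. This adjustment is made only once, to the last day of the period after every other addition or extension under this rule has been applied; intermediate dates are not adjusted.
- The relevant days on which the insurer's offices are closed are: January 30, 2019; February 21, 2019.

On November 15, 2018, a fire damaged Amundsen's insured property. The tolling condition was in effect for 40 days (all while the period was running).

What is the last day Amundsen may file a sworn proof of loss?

Counting November 15, 2018 as day 1, day 81 is February 3, 2019.
Tolling adds 40 days: February 3, 2019 + 40 days = March 15, 2019.
March 15, 2019 is a Friday and not a day on which the insurer's offices are closed, so no extension applies.

March 15, 2019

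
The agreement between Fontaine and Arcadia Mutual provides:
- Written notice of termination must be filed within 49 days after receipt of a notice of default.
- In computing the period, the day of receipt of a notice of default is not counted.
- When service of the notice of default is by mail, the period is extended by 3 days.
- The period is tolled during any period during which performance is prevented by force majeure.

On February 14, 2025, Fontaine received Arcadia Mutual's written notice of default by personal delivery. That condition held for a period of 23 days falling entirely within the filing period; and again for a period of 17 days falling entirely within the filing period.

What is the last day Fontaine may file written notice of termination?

May 14, 2025

49 days after February 14, 2025 is April 4, 2025.
Service was not by mail, so no mail extension applies.
Tolling adds 23 days: April 4, 2025 + 23 days = April 27, 2025.
Tolling adds 17 days: April 27, 2025 + 17 days = May 14, 2025.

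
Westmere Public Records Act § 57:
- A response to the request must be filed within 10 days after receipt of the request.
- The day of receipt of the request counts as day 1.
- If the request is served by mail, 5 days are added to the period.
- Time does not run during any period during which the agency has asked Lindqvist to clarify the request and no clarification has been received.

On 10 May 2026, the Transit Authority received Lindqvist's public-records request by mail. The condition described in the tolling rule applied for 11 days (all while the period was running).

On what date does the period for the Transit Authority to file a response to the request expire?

June 4, 2026

Counting 10 May 2026 as day 1, day 10 is May 19, 2026.
Service was by mail, adding 5 days: May 19, 2026 + 5 days = May 24, 2026.
Tolling adds 11 days: May 24, 2026 + 11 days = June 4, 2026.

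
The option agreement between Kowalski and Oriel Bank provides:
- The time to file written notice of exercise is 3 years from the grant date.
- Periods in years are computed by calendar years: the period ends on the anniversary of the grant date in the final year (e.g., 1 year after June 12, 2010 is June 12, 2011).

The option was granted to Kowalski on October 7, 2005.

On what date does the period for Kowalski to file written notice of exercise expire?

3 years after October 7, 2005 is October 7, 2008.

October 7, 2008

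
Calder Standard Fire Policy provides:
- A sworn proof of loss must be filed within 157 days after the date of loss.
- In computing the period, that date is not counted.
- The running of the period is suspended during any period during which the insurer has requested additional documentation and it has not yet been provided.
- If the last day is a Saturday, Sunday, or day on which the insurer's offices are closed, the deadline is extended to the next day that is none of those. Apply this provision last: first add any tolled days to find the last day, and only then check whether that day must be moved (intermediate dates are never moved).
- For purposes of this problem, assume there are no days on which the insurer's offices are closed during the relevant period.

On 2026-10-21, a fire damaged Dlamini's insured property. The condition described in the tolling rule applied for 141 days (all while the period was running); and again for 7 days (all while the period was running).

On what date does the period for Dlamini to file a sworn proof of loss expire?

157 days after 2026-10-21 is March 27, 2027.
Tolling adds 141 days: March 27, 2027 + 141 days = August 15, 2027.
Tolling adds 7 days: August 15, 2027 + 7 days = August 22, 2027.
August 22, 2027 is Sunday. The next qualifying day is August 23, 2027.

August 23, 2027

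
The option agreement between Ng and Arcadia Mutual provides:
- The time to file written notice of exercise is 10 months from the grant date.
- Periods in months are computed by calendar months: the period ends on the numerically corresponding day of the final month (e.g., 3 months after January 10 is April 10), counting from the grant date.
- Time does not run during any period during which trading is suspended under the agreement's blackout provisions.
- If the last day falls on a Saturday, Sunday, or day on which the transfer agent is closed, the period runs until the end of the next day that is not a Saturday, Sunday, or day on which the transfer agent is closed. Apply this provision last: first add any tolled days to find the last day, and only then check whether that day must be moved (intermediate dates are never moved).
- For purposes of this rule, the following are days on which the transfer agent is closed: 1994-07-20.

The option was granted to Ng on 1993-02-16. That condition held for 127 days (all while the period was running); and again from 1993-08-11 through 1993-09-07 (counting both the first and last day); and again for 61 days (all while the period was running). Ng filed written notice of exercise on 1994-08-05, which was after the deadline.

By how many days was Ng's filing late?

10 months after 1993-02-16 is December 16, 1993.
Tolling adds 127 days: December 16, 1993 + 127 days = April 22, 1994.
From August 11, 1993 through September 7, 1993 inclusive is 28 days; tolling adds 28 days: April 22, 1994 + 28 days = May 20, 1994.
Tolling adds 61 days: May 20, 1994 + 61 days = July 20, 1994.
July 20, 1994 is a listed holiday. The next qualifying day is July 21, 1994.
The deadline is July 21, 1994; from July 21, 1994 to August 5, 1994 is 15 days.

15 days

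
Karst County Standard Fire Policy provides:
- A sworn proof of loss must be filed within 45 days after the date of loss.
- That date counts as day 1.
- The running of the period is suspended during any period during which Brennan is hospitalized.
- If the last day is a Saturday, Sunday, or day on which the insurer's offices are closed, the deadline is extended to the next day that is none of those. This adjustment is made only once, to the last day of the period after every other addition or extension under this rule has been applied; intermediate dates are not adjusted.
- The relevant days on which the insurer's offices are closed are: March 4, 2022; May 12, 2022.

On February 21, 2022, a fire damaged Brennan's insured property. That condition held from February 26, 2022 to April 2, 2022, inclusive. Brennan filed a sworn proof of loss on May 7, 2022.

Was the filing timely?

Counting February 21, 2022 as day 1, day 45 is April 6, 2022.
From February 26, 2022 through April 2, 2022 inclusive is 36 days; tolling adds 36 days: April 6, 2022 + 36 days = May 12, 2022.
May 12, 2022 is a listed holiday. The next qualifying day is May 13, 2022.
The deadline is May 13, 2022; the filing on May 7, 2022 is on or before that date.

Yes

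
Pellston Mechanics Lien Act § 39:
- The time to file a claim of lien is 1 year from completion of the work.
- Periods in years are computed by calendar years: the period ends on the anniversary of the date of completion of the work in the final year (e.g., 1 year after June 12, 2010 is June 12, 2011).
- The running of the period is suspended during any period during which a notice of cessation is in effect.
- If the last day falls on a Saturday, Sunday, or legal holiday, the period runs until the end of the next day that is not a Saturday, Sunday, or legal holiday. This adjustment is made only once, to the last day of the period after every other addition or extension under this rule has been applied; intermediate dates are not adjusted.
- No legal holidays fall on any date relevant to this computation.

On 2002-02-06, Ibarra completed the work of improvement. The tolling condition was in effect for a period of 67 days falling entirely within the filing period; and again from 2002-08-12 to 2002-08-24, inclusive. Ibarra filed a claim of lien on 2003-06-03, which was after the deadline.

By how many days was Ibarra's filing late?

1 year after 2002-02-06 is February 6, 2003.
Tolling adds 67 days: February 6, 2003 + 67 days = April 14, 2003.
From August 12, 2002 through August 24, 2002 inclusive is 13 days; tolling adds 13 days: April 14, 2003 + 13 days = April 27, 2003.
April 27, 2003 is Sunday. The next qualifying day is April 28, 2003.
The deadline is April 28, 2003; from April 28, 2003 to June 3, 2003 is 36 days.

36 days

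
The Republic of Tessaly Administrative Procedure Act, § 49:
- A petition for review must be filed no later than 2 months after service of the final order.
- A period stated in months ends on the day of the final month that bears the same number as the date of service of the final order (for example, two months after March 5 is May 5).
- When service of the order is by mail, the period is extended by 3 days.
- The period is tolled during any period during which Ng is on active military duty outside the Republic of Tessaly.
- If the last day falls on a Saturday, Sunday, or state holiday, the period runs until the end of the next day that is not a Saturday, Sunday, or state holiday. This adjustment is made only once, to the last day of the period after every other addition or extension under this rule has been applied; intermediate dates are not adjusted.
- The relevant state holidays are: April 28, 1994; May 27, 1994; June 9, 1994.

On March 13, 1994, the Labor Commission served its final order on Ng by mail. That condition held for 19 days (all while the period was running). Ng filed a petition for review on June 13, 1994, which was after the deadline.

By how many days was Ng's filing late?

7 days

2 months after March 13, 1994 is May 13, 1994.
Service was by mail, adding 3 days: May 13, 1994 + 3 days = May 16, 1994.
Tolling adds 19 days: May 16, 1994 + 19 days = June 4, 1994.
June 4, 1994 is Saturday; June 5, 1994 is Sunday. The next qualifying day is June 6, 1994.
The deadline is June 6, 1994; from June 6, 1994 to June 13, 1994 is 7 days.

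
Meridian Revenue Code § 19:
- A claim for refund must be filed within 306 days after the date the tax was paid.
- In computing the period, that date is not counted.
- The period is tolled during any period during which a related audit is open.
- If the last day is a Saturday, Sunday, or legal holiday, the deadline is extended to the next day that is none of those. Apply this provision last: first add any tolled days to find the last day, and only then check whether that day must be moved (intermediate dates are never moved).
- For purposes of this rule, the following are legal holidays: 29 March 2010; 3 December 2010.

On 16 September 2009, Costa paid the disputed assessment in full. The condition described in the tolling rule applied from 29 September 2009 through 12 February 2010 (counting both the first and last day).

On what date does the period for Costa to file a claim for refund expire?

306 days after 16 September 2009 is July 19, 2010.
From September 29, 2009 through February 12, 2010 inclusive is 137 days; tolling adds 137 days: July 19, 2010 + 137 days = December 3, 2010.
December 3, 2010 is a listed holiday; December 4, 2010 is Saturday; December 5, 2010 is Sunday. The next qualifying day is December 6, 2010.

December 6, 2010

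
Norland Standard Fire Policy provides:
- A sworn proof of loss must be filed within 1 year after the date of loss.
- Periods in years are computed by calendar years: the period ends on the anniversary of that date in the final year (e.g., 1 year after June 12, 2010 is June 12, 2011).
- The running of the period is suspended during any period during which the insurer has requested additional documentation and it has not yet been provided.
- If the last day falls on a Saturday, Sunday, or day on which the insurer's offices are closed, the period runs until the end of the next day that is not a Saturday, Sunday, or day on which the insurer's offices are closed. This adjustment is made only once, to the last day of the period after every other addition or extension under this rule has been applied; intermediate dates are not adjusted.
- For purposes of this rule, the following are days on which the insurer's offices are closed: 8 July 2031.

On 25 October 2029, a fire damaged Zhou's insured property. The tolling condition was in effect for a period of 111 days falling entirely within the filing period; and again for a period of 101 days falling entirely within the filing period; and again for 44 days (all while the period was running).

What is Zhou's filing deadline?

July 9, 2031

1 year after 25 October 2029 is October 25, 2030.
Tolling adds 111 days: October 25, 2030 + 111 days = February 13, 2031.
Tolling adds 101 days: February 13, 2031 + 101 days = May 25, 2031.
Tolling adds 44 days: May 25, 2031 + 44 days = July 8, 2031.
July 8, 2031 is a listed holiday. The next qualifying day is July 9, 2031.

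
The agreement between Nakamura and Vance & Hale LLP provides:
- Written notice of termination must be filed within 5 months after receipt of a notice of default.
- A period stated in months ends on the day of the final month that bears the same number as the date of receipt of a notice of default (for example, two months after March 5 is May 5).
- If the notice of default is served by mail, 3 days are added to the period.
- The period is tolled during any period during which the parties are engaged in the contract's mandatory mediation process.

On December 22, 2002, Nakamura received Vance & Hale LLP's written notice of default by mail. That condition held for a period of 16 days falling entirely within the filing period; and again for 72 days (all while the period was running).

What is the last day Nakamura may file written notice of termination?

5 months after December 22, 2002 is May 22, 2003.
Service was by mail, adding 3 days: May 22, 2003 + 3 days = May 25, 2003.
Tolling adds 16 days: May 25, 2003 + 16 days = June 10, 2003.
Tolling adds 72 days: June 10, 2003 + 72 days = August 21, 2003.

August 21, 2003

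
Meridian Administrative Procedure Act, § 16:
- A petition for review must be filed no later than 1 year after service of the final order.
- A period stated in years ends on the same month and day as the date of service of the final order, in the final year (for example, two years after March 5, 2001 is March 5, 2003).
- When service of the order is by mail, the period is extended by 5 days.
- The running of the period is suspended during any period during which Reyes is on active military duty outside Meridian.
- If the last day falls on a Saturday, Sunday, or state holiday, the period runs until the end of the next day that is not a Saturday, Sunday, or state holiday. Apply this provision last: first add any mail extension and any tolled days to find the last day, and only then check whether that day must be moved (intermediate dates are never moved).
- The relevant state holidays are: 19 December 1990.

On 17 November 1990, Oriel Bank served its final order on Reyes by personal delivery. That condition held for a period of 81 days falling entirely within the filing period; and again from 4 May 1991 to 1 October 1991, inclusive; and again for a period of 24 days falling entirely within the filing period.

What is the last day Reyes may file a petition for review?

1 year after 17 November 1990 is November 17, 1991.
Service was not by mail, so no mail extension applies.
Tolling adds 81 days: November 17, 1991 + 81 days = February 6, 1992.
From May 4, 1991 through October 1, 1991 inclusive is 151 days; tolling adds 151 days: February 6, 1992 + 151 days = July 6, 1992.
Tolling adds 24 days: July 6, 1992 + 24 days = July 30, 1992.
July 30, 1992 is a Thursday and not a state holiday, so no extension applies.

July 30, 1992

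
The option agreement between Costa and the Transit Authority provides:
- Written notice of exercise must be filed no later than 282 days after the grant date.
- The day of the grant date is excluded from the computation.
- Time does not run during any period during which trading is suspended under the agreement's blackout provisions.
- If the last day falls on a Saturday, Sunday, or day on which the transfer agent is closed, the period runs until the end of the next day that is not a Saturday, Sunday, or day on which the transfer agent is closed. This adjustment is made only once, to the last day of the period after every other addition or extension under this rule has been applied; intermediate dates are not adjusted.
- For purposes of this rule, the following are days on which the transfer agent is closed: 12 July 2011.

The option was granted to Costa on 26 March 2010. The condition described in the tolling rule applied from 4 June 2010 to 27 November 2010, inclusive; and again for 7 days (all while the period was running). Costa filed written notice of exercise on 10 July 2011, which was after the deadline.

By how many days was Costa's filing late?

5 days

282 days after 26 March 2010 is January 2, 2011.
From June 4, 2010 through November 27, 2010 inclusive is 177 days; tolling adds 177 days: January 2, 2011 + 177 days = June 28, 2011.
Tolling adds 7 days: June 28, 2011 + 7 days = July 5, 2011.
July 5, 2011 is a Tuesday and not a day on which the transfer agent is closed, so no extension applies.
The deadline is July 5, 2011; from July 5, 2011 to July 10, 2011 is 5 days.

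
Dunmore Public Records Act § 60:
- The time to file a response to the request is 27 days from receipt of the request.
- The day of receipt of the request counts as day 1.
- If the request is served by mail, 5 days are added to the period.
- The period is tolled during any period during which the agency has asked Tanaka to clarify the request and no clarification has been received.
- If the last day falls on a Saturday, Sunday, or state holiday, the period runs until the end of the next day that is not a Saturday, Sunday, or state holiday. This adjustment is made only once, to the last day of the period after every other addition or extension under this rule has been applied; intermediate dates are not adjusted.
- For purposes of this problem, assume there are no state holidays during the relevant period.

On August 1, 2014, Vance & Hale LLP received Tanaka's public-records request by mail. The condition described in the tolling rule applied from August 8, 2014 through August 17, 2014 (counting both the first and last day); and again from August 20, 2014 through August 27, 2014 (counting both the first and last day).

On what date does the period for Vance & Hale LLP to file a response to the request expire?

Counting August 1, 2014 as day 1, day 27 is August 27, 2014.
Service was by mail, adding 5 days: August 27, 2014 + 5 days = September 1, 2014.
From August 8, 2014 through August 17, 2014 inclusive is 10 days; tolling adds 10 days: September 1, 2014 + 10 days = September 11, 2014.
From August 20, 2014 through August 27, 2014 inclusive is 8 days; tolling adds 8 days: September 11, 2014 + 8 days = September 19, 2014.
September 19, 2014 is a Friday and not a state holiday, so no extension applies.

September 19, 2014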